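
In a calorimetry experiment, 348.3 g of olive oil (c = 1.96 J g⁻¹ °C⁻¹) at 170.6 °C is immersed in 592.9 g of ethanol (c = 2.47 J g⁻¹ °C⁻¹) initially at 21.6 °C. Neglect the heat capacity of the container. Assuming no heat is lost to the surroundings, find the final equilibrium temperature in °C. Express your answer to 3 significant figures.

Heat lost by olive oil = heat gained by ethanol.
(348.3)(1.96)(170.6 − T) = (592.9)(2.47)(T − 21.6)
682.668 (170.6 − T) = 1464.463 (T − 21.6)
116460 − 682.668 T = 1464.463 T − 31632
148092 = 2147.131 T
T = 68.97 °C

T_f = 69.0 °C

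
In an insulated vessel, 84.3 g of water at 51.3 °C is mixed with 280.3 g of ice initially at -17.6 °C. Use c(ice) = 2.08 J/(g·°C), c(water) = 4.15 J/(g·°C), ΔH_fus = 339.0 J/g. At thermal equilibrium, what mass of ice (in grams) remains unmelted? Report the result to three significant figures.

Heat to warm all ice to 0 °C: 280.3×2.08×17.6 = 10261 J
Heat released by water cooling to 0 °C: 84.3×4.15×51.3 = 17947 J
17947 J < 10261 + 280.3×339.0 = 105282.7 J, so not all ice melts; final T = 0 °C.
Heat left for melting: 17947 − 10261 = 7686 J
Mass melted = 7686 / 339.0 = 22.67 g
Ice remaining = 280.3 − 22.67 = 257.63 g

m_ice remaining = 258 g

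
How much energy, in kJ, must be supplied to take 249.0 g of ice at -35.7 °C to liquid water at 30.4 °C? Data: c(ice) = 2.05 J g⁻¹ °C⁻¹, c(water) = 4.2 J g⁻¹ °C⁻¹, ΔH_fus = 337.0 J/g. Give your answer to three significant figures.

q = 134 kJ

q1 (heat ice -35.7→0.0 °C): 249.0 × 2.05 × 35.7 = 18223 J
q2 (melt at 0 °C): 249.0 × 337.0 = 83913 J
q3 (heat water 0.0→30.4 °C): 249.0 × 4.2 × 30.4 = 31792 J
Total: 18223 + 83913 + 31792 = 133928 J = 134 kJ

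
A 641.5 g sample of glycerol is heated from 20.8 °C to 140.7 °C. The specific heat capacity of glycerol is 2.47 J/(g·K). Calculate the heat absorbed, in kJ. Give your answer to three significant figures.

q = m c ΔT = 641.5 × 2.47 × (140.7 − 20.8)
q = 641.5 × 2.47 × 119.9 = 190000 J = 190 kJ

q = 190 kJ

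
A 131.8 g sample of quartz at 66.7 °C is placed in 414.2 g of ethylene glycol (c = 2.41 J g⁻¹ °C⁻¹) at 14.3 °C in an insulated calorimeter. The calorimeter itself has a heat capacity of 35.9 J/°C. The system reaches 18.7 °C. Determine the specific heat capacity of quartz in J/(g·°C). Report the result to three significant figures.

c = 0.719 J/(g·°C)

q_gained = (414.2 × 2.41 + 35.9) × (18.7 − 14.3) = 4550 J
q_lost = 131.8 × c × (66.7 − 18.7) = 6326.4 c
Set equal: c = 4550 / 6326.4 = 0.719 J/(g·°C)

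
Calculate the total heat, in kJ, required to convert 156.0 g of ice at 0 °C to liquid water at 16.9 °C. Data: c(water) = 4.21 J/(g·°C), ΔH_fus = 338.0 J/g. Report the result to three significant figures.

q = 63.8 kJ

q1 (melt at 0 °C): 156.0 × 338.0 = 52728 J
q2 (heat water 0.0→16.9 °C): 156.0 × 4.21 × 16.9 = 11099 J
Total: 52728 + 11099 = 63827 J = 63.8 kJ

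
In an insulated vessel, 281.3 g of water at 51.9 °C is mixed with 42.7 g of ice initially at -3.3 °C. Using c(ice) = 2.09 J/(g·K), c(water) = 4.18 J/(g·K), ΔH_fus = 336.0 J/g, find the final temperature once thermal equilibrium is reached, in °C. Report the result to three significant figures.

Heat to bring ice to 0 °C and melt it: q₁ = 42.7×2.09×3.3 + 42.7×336.0 = 14642 J
Heat the water can supply cooling to 0 °C: 281.3×4.18×51.9 = 61025.8 J > q₁, so all ice melts.
Energy balance: 281.3×4.18×(51.9 − T) = 14642 + 42.7×4.18×(T − 0)
1175.834(51.9 − T) = 14642 + 178.486 T
61025.8 − 14642 = 1354.320 T
T = 46383.8 / 1354.320 = 34.249 °C

T_f = 34.2 °C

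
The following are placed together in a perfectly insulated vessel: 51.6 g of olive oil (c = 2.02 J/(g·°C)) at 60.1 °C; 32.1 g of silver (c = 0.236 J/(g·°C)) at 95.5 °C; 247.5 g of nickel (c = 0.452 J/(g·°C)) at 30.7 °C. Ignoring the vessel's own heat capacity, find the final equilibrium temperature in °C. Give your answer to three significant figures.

T_f = 46.6 °C

Σ mᵢcᵢ(T − Tᵢ) = 0  ⇒  T = Σ mᵢcᵢTᵢ / Σ mᵢcᵢ
Σ mᵢcᵢ = 51.6×2.02 + 32.1×0.236 + 247.5×0.452 = 223.6776
Σ mᵢcᵢTᵢ = 104.232×60.1 + 7.5756×95.5 + 111.87×30.7 = 10422
T = 10422 / 223.6776 = 46.59 °C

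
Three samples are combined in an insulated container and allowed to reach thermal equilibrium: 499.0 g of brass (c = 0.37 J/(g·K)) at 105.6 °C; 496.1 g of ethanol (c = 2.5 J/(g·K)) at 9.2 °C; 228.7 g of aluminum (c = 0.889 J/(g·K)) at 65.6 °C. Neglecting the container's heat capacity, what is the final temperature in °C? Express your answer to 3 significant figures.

Σ mᵢcᵢ(T − Tᵢ) = 0  ⇒  T = Σ mᵢcᵢTᵢ / Σ mᵢcᵢ
Σ mᵢcᵢ = 499.0×0.37 + 496.1×2.5 + 228.7×0.889 = 1628.1943
Σ mᵢcᵢTᵢ = 184.63×105.6 + 1240.25×9.2 + 203.3143×65.6 = 44245
T = 44245 / 1628.1943 = 27.17 °C

T_f = 27.2 °C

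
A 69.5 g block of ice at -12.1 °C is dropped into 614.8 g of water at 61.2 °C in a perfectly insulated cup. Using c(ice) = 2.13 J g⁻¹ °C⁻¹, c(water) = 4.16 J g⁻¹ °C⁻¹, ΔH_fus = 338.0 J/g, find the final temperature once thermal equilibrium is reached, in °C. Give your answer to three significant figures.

T_f = 46.1 °C

Heat to bring ice to 0 °C and melt it: q₁ = 69.5×2.13×12.1 + 69.5×338.0 = 25282 J
Heat the water can supply cooling to 0 °C: 614.8×4.16×61.2 = 156523 J > q₁, so all ice melts.
Energy balance: 614.8×4.16×(61.2 − T) = 25282 + 69.5×4.16×(T − 0)
2557.568(61.2 − T) = 25282 + 289.12 T
156523 − 25282 = 2846.688 T
T = 131241 / 2846.688 = 46.10 °C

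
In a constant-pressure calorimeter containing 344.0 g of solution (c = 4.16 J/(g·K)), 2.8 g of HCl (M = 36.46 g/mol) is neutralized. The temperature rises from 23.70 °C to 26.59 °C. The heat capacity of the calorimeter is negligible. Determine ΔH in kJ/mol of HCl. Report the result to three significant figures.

ΔH = -53.9 kJ/mol

|ΔT| = |26.59 − 23.70| = 2.89 °C
|q_surr| = (344.0 × 4.16) × 2.89 = 1431.04 × 2.89 = 4136 J
n(HCl) = 2.8 / 36.46 = 0.07680 mol
Temperature rose, so q_rxn = −|q_surr| = -4.136 kJ
ΔH = q_rxn / n = -53.85 kJ/mol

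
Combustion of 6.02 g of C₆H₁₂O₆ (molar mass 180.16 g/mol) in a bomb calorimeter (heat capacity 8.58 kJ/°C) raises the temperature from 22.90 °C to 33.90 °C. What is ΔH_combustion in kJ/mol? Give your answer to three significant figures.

ΔH = -2820 kJ/mol

ΔT = 33.90 − 22.90 = 11.00 °C
q_cal = C_cal × ΔT = 8.58 × 11.00 = 94.38 kJ
n = 6.02 / 180.16 = 0.03341 mol
q_rxn = −q_cal = -94.38 kJ
ΔH = -94.38 / 0.03341 = -2824.9 kJ/mol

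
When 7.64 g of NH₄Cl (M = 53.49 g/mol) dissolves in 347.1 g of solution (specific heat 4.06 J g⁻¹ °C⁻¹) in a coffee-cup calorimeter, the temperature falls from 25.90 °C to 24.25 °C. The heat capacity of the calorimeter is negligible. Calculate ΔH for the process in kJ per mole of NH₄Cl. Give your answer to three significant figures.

|ΔT| = |24.25 − 25.90| = 1.65 °C
|q_surr| = (347.1 × 4.06) × 1.65 = 1409.226 × 1.65 = 2325 J
n(NH₄Cl) = 7.64 / 53.49 = 0.1428 mol
Temperature fell, so q_rxn = +|q_surr| = 2.325 kJ
ΔH = q_rxn / n = 16.28 kJ/mol

ΔH = 16.3 kJ/mol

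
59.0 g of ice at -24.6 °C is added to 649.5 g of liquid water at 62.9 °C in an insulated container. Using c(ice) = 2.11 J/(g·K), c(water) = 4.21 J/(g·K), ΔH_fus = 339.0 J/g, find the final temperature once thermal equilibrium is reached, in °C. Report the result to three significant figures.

T_f = 49.9 °C

Heat to bring ice to 0 °C and melt it: q₁ = 59.0×2.11×24.6 + 59.0×339.0 = 23063 J
Heat the water can supply cooling to 0 °C: 649.5×4.21×62.9 = 171993 J > q₁, so all ice melts.
Energy balance: 649.5×4.21×(62.9 − T) = 23063 + 59.0×4.21×(T − 0)
2734.395(62.9 − T) = 23063 + 248.39 T
171993 − 23063 = 2982.785 T
T = 148930 / 2982.785 = 49.93 °C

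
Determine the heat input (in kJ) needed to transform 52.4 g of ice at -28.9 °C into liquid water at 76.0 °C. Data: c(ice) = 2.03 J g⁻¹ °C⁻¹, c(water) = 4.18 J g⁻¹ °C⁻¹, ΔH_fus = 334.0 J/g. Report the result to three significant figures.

q = 37.2 kJ

q1 (heat ice -28.9→0.0 °C): 52.4 × 2.03 × 28.9 = 3074 J
q2 (melt at 0 °C): 52.4 × 334.0 = 17502 J
q3 (heat water 0.0→76.0 °C): 52.4 × 4.18 × 76.0 = 16646 J
Total: 3074 + 17502 + 16646 = 37222 J = 37.2 kJ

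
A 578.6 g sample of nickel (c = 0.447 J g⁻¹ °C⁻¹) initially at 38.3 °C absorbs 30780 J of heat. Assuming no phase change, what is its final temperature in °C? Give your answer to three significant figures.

T_f = 157 °C

ΔT = q / (m c) = 30780 / (578.6 × 0.447) = 119.0 °C
T_f = 38.3 + 119.0 = 157.3 °C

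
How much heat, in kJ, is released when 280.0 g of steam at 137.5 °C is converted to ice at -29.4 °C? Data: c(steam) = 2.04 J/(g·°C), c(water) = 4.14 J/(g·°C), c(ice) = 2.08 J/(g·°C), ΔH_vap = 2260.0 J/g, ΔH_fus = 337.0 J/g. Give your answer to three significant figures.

q = 882 kJ

q1 (cool steam 137.5→100 °C): 280.0 × 2.04 × 37.5 = 21420 J
q2 (condense at 100 °C): 280.0 × 2260.0 = 632800 J
q3 (cool water 100→0 °C): 280.0 × 4.14 × 100.0 = 115920 J
q4 (freeze at 0 °C): 280.0 × 337.0 = 94360 J
q5 (cool ice 0→-29.4 °C): 280.0 × 2.08 × 29.4 = 17123 J
Total: 21420 + 632800 + 115920 + 94360 + 17123 = 881623 J = 882 kJ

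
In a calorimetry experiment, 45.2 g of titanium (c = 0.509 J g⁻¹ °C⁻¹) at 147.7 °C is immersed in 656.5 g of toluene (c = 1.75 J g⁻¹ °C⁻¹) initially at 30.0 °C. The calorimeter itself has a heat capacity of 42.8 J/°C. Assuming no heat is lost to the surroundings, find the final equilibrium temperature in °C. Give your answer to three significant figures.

T_f = 32.2 °C

Heat lost by titanium = heat gained by toluene + calorimeter.
(45.2)(0.509)(147.7 − T) = [(656.5)(1.75) + 42.8](T − 30.0)
23.0068 (147.7 − T) = 1191.675 (T − 30.0)
3398.1 − 23.0068 T = 1191.675 T − 35750
39148.1 = 1214.6818 T
T = 32.23 °C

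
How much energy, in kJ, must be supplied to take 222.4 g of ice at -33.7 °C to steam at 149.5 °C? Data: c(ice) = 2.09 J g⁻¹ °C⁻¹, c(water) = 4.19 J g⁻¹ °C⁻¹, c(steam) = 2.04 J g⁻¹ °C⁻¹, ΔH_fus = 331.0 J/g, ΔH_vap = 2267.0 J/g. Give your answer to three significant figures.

q = 709 kJ

q1 (heat ice -33.7→0.0 °C): 222.4 × 2.09 × 33.7 = 15664 J
q2 (melt at 0 °C): 222.4 × 331.0 = 73614 J
q3 (heat water 0.0→100.0 °C): 222.4 × 4.19 × 100.0 = 93186 J
q4 (vaporize at 100 °C): 222.4 × 2267.0 = 504181 J
q5 (heat steam 100.0→149.5 °C): 222.4 × 2.04 × 49.5 = 22458 J
Total: 15664 + 73614 + 93186 + 504181 + 22458 = 709103 J = 709 kJ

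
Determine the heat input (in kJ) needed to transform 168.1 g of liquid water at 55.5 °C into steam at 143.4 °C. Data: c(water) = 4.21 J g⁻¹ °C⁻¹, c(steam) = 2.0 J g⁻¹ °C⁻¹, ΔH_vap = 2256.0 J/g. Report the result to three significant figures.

q = 425 kJ

q1 (heat water 55.5→100.0 °C): 168.1 × 4.21 × 44.5 = 31493 J
q2 (vaporize at 100 °C): 168.1 × 2256.0 = 379234 J
q3 (heat steam 100.0→143.4 °C): 168.1 × 2.0 × 43.4 = 14591 J
Total: 31493 + 379234 + 14591 = 425318 J = 425 kJ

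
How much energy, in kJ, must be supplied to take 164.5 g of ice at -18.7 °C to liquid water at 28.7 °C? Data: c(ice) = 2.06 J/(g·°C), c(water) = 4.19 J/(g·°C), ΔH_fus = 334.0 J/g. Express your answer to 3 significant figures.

q1 (heat ice -18.7→0.0 °C): 164.5 × 2.06 × 18.7 = 6337 J
q2 (melt at 0 °C): 164.5 × 334.0 = 54943 J
q3 (heat water 0.0→28.7 °C): 164.5 × 4.19 × 28.7 = 19782 J
Total: 6337 + 54943 + 19782 = 81062 J = 81.1 kJ

q = 81.1 kJ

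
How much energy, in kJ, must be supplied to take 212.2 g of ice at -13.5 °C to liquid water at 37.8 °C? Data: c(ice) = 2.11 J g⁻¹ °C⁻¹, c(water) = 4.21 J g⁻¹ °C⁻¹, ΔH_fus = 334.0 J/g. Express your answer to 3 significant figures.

q = 111 kJ

q1 (heat ice -13.5→0.0 °C): 212.2 × 2.11 × 13.5 = 6045 J
q2 (melt at 0 °C): 212.2 × 334.0 = 70875 J
q3 (heat water 0.0→37.8 °C): 212.2 × 4.21 × 37.8 = 33769 J
Total: 6045 + 70875 + 33769 = 110689 J = 111 kJ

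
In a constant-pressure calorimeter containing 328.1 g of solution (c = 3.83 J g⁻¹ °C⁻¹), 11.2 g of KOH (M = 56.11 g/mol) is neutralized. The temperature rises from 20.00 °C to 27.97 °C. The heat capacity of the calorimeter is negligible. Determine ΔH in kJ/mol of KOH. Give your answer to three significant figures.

ΔH = -50.2 kJ/mol

|ΔT| = |27.97 − 20.00| = 7.97 °C
|q_surr| = (328.1 × 3.83) × 7.97 = 1256.623 × 7.97 = 10020 J
n(KOH) = 11.2 / 56.11 = 0.1996 mol
Temperature rose, so q_rxn = −|q_surr| = -10.02 kJ
ΔH = q_rxn / n = -50.20 kJ/mol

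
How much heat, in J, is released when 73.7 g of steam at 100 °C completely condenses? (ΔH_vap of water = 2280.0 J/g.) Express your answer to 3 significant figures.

q = m × ΔH_vap = 73.7 × 2280.0 = 168000 J

q = 168000 J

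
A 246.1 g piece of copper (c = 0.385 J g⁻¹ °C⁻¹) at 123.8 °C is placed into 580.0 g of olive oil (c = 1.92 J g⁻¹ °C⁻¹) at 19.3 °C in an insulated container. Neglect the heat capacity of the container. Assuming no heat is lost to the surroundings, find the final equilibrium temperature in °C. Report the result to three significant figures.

Heat lost by copper = heat gained by olive oil.
(246.1)(0.385)(123.8 − T) = (580.0)(1.92)(T − 19.3)
94.7485 (123.8 − T) = 1113.6 (T − 19.3)
11730 − 94.7485 T = 1113.6 T − 21492
33222 = 1208.3485 T
T = 27.49 °C

T_f = 27.5 °C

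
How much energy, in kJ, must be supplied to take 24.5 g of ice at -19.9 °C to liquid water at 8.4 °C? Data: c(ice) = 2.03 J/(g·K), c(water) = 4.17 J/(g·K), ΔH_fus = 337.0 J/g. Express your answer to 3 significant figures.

q1 (heat ice -19.9→0.0 °C): 24.5 × 2.03 × 19.9 = 990 J
q2 (melt at 0 °C): 24.5 × 337.0 = 8257 J
q3 (heat water 0.0→8.4 °C): 24.5 × 4.17 × 8.4 = 858 J
Total: 990 + 8257 + 858 = 10105 J = 10.1 kJ

q = 10.1 kJ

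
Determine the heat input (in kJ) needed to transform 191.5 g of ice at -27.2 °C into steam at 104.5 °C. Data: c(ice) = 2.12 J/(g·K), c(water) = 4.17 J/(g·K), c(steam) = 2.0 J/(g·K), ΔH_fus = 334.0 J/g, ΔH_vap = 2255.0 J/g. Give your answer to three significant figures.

q1 (heat ice -27.2→0.0 °C): 191.5 × 2.12 × 27.2 = 11043 J
q2 (melt at 0 °C): 191.5 × 334.0 = 63961 J
q3 (heat water 0.0→100.0 °C): 191.5 × 4.17 × 100.0 = 79856 J
q4 (vaporize at 100 °C): 191.5 × 2255.0 = 431833 J
q5 (heat steam 100.0→104.5 °C): 191.5 × 2.0 × 4.5 = 1724 J
Total: 11043 + 63961 + 79856 + 431833 + 1724 = 588417 J = 588 kJ

q = 588 kJ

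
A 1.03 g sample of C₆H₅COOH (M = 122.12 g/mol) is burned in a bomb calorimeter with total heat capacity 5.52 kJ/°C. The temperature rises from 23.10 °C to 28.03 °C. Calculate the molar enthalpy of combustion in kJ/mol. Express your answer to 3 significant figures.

ΔT = 28.03 − 23.10 = 4.93 °C
q_cal = C_cal × ΔT = 5.52 × 4.93 = 27.2136 kJ
n = 1.03 / 122.12 = 0.008434 mol
q_rxn = −q_cal = -27.2136 kJ
ΔH = -27.2136 / 0.008434 = -3227 kJ/mol

ΔH = -3230 kJ/mol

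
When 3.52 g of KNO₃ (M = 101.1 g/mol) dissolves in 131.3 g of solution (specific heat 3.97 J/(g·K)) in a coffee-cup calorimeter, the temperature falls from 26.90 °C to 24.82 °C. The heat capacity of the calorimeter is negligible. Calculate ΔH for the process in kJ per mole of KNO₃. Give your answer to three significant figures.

ΔH = 31.1 kJ/mol

|ΔT| = |24.82 − 26.90| = 2.08 °C
|q_surr| = (131.3 × 3.97) × 2.08 = 521.261 × 2.08 = 1084 J
n(KNO₃) = 3.52 / 101.1 = 0.03482 mol
Temperature fell, so q_rxn = +|q_surr| = 1.084 kJ
ΔH = q_rxn / n = 31.13 kJ/mol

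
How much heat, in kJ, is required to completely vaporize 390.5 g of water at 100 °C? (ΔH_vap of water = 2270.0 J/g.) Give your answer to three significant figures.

q = m × ΔH_vap = 390.5 × 2270.0 = 886400 J = 886 kJ

q = 886 kJ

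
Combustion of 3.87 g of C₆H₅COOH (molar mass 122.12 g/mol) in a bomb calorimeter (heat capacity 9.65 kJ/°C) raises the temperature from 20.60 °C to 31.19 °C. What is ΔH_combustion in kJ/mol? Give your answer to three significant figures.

ΔH = -3220 kJ/mol

ΔT = 31.19 − 20.60 = 10.59 °C
q_cal = C_cal × ΔT = 9.65 × 10.59 = 102.1935 kJ
n = 3.87 / 122.12 = 0.03169 mol
q_rxn = −q_cal = -102.1935 kJ
ΔH = -102.1935 / 0.03169 = -3224.8 kJ/mol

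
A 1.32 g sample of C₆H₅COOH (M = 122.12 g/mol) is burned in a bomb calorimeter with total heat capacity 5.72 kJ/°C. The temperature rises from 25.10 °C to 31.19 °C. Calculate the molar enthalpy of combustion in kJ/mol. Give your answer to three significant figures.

ΔH = -3220 kJ/mol

ΔT = 31.19 − 25.10 = 6.09 °C
q_cal = C_cal × ΔT = 5.72 × 6.09 = 34.8348 kJ
n = 1.32 / 122.12 = 0.01081 mol
q_rxn = −q_cal = -34.8348 kJ
ΔH = -34.8348 / 0.01081 = -3222 kJ/mol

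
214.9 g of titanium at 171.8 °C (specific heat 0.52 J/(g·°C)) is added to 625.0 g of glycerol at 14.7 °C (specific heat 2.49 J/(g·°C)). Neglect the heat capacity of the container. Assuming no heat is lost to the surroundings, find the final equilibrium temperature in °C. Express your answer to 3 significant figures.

T_f = 25.2 °C

Heat lost by titanium = heat gained by glycerol.
(214.9)(0.52)(171.8 − T) = (625.0)(2.49)(T − 14.7)
111.748 (171.8 − T) = 1556.25 (T − 14.7)
19198 − 111.748 T = 1556.25 T − 22877
42075 = 1667.998 T
T = 25.22 °C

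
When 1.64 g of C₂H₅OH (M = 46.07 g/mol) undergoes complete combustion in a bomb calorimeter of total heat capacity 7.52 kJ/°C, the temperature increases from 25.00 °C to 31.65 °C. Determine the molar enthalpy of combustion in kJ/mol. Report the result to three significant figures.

ΔH = -1400 kJ/mol

ΔT = 31.65 − 25.00 = 6.65 °C
q_cal = C_cal × ΔT = 7.52 × 6.65 = 50.008 kJ
n = 1.64 / 46.07 = 0.03560 mol
q_rxn = −q_cal = -50.008 kJ
ΔH = -50.008 / 0.03560 = -1404.7 kJ/mol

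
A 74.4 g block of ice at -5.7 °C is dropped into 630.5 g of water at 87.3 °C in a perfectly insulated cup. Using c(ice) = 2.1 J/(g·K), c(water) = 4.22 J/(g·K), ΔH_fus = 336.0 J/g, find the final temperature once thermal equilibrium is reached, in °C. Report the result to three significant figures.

Heat to bring ice to 0 °C and melt it: q₁ = 74.4×2.1×5.7 + 74.4×336.0 = 25889 J
Heat the water can supply cooling to 0 °C: 630.5×4.22×87.3 = 232280 J > q₁, so all ice melts.
Energy balance: 630.5×4.22×(87.3 − T) = 25889 + 74.4×4.22×(T − 0)
2660.71(87.3 − T) = 25889 + 313.968 T
232280 − 25889 = 2974.678 T
T = 206391 / 2974.678 = 69.38 °C

T_f = 69.4 °C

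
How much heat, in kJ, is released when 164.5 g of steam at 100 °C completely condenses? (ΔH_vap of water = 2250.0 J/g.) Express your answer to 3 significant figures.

q = 370 kJ

q = m × ΔH_vap = 164.5 × 2250.0 = 370100 J = 370 kJ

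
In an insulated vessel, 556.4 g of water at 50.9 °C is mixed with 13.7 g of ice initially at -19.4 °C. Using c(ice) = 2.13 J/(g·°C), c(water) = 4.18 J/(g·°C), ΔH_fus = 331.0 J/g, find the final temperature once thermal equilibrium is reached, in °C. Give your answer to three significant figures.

Heat to bring ice to 0 °C and melt it: q₁ = 13.7×2.13×19.4 + 13.7×331.0 = 5100.8 J
Heat the water can supply cooling to 0 °C: 556.4×4.18×50.9 = 118381 J > q₁, so all ice melts.
Energy balance: 556.4×4.18×(50.9 − T) = 5100.8 + 13.7×4.18×(T − 0)
2325.752(50.9 − T) = 5100.8 + 57.266 T
118381 − 5100.8 = 2383.018 T
T = 113280.2 / 2383.018 = 47.54 °C

T_f = 47.5 °C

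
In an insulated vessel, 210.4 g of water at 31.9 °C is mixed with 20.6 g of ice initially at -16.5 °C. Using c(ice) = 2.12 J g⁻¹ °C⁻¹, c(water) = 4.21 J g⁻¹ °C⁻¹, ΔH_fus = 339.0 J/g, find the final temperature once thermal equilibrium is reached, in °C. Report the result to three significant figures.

T_f = 21.1 °C

Heat to bring ice to 0 °C and melt it: q₁ = 20.6×2.12×16.5 + 20.6×339.0 = 7704.0 J
Heat the water can supply cooling to 0 °C: 210.4×4.21×31.9 = 28256.5 J > q₁, so all ice melts.
Energy balance: 210.4×4.21×(31.9 − T) = 7704.0 + 20.6×4.21×(T − 0)
885.784(31.9 − T) = 7704.0 + 86.726 T
28256.5 − 7704.0 = 972.510 T
T = 20552.5 / 972.510 = 21.13 °C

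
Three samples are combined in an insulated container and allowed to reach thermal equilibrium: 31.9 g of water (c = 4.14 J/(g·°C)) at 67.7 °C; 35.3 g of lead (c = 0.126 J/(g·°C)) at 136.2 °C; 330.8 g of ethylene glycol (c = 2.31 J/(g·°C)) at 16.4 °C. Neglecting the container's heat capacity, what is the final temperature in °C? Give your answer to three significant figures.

T_f = 24.5 °C

Σ mᵢcᵢ(T − Tᵢ) = 0  ⇒  T = Σ mᵢcᵢTᵢ / Σ mᵢcᵢ
Σ mᵢcᵢ = 31.9×4.14 + 35.3×0.126 + 330.8×2.31 = 900.6618
Σ mᵢcᵢTᵢ = 132.066×67.7 + 4.4478×136.2 + 764.148×16.4 = 22079
T = 22079 / 900.6618 = 24.51 °C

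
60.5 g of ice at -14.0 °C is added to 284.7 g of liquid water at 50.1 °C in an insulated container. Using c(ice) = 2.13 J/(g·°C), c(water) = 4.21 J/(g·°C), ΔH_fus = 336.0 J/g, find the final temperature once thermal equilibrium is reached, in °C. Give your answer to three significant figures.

T_f = 26.1 °C

Heat to bring ice to 0 °C and melt it: q₁ = 60.5×2.13×14.0 + 60.5×336.0 = 22132 J
Heat the water can supply cooling to 0 °C: 284.7×4.21×50.1 = 60049.2 J > q₁, so all ice melts.
Energy balance: 284.7×4.21×(50.1 − T) = 22132 + 60.5×4.21×(T − 0)
1198.587(50.1 − T) = 22132 + 254.705 T
60049.2 − 22132 = 1453.292 T
T = 37917.2 / 1453.292 = 26.09 °C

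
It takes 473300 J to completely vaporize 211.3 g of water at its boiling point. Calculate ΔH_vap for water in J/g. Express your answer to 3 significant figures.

ΔH_vap = 2240 J/g

ΔH_vap = q / m = 473300 / 211.3 = 2240 J/g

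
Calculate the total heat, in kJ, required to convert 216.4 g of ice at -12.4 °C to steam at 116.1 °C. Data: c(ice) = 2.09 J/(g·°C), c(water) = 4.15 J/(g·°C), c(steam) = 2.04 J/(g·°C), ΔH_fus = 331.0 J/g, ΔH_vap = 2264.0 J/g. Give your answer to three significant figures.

q = 664 kJ

q1 (heat ice -12.4→0.0 °C): 216.4 × 2.09 × 12.4 = 5608 J
q2 (melt at 0 °C): 216.4 × 331.0 = 71628 J
q3 (heat water 0.0→100.0 °C): 216.4 × 4.15 × 100.0 = 89806 J
q4 (vaporize at 100 °C): 216.4 × 2264.0 = 489930 J
q5 (heat steam 100.0→116.1 °C): 216.4 × 2.04 × 16.1 = 7107 J
Total: 5608 + 71628 + 89806 + 489930 + 7107 = 664079 J = 664 kJ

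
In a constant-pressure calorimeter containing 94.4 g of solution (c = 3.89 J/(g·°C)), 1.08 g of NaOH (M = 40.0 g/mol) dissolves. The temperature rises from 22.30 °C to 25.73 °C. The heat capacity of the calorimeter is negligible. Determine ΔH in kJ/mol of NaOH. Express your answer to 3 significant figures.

|ΔT| = |25.73 − 22.30| = 3.43 °C
|q_surr| = (94.4 × 3.89) × 3.43 = 367.216 × 3.43 = 1260 J
n(NaOH) = 1.08 / 40.0 = 0.02700 mol
Temperature rose, so q_rxn = −|q_surr| = -1.260 kJ
ΔH = q_rxn / n = -46.67 kJ/mol

ΔH = -46.7 kJ/mol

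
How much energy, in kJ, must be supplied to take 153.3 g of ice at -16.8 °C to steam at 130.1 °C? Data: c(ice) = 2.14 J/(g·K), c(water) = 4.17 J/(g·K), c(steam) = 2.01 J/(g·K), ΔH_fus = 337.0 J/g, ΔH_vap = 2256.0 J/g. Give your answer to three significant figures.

q1 (heat ice -16.8→0.0 °C): 153.3 × 2.14 × 16.8 = 5511 J
q2 (melt at 0 °C): 153.3 × 337.0 = 51662 J
q3 (heat water 0.0→100.0 °C): 153.3 × 4.17 × 100.0 = 63926 J
q4 (vaporize at 100 °C): 153.3 × 2256.0 = 345845 J
q5 (heat steam 100.0→130.1 °C): 153.3 × 2.01 × 30.1 = 9275 J
Total: 5511 + 51662 + 63926 + 345845 + 9275 = 476219 J = 476 kJ

q = 476 kJ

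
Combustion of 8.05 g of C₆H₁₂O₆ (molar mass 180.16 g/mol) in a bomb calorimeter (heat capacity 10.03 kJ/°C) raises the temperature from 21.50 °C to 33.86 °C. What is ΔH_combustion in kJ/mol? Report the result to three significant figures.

ΔH = -2770 kJ/mol

ΔT = 33.86 − 21.50 = 12.36 °C
q_cal = C_cal × ΔT = 10.03 × 12.36 = 123.9708 kJ
n = 8.05 / 180.16 = 0.04468 mol
q_rxn = −q_cal = -123.9708 kJ
ΔH = -123.9708 / 0.04468 = -2774.6 kJ/mol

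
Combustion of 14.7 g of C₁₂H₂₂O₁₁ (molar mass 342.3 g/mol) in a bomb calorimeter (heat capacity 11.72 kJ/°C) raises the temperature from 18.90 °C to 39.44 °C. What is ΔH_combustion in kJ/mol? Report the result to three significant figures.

ΔT = 39.44 − 18.90 = 20.54 °C
q_cal = C_cal × ΔT = 11.72 × 20.54 = 240.7288 kJ
n = 14.7 / 342.3 = 0.04294 mol
q_rxn = −q_cal = -240.7288 kJ
ΔH = -240.7288 / 0.04294 = -5606 kJ/mol

ΔH = -5610 kJ/mol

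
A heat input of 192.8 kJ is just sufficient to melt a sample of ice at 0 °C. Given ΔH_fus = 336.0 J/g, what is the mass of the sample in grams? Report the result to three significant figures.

m = 574 g

m = q / ΔH_fus = 192800 J / 336.0 J/g = 574 g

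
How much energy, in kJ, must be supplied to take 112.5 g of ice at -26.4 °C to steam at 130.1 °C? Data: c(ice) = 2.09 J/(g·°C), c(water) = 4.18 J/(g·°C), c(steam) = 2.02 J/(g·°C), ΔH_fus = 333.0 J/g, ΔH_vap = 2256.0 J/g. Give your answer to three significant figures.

q1 (heat ice -26.4→0.0 °C): 112.5 × 2.09 × 26.4 = 6207 J
q2 (melt at 0 °C): 112.5 × 333.0 = 37463 J
q3 (heat water 0.0→100.0 °C): 112.5 × 4.18 × 100.0 = 47025 J
q4 (vaporize at 100 °C): 112.5 × 2256.0 = 253800 J
q5 (heat steam 100.0→130.1 °C): 112.5 × 2.02 × 30.1 = 6840 J
Total: 6207 + 37463 + 47025 + 253800 + 6840 = 351335 J = 351 kJ

q = 351 kJ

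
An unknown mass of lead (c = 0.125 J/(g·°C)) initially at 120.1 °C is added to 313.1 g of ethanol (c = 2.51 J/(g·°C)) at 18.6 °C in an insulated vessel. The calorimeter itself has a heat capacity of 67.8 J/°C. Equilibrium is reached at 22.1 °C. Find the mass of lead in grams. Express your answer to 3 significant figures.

m = 244 g

q_gained = (313.1 × 2.51 + 67.8) × (22.1 − 18.6) = 2988 J
q_lost = m × 0.125 × (120.1 − 22.1) = 12.25 m
m = 2988 / 12.25 = 244 g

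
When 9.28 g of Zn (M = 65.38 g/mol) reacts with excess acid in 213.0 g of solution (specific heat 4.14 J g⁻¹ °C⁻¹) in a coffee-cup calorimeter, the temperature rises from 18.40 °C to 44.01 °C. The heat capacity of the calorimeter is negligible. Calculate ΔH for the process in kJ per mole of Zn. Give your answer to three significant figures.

|ΔT| = |44.01 − 18.40| = 25.61 °C
|q_surr| = (213.0 × 4.14) × 25.61 = 881.82 × 25.61 = 22580 J
n(Zn) = 9.28 / 65.38 = 0.1419 mol
Temperature rose, so q_rxn = −|q_surr| = -22.58 kJ
ΔH = q_rxn / n = -159.1 kJ/mol

ΔH = -159 kJ/mol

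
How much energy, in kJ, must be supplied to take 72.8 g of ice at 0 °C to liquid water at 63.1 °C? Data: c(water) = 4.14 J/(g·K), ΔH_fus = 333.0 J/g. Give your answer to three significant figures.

q = 43.3 kJ

q1 (melt at 0 °C): 72.8 × 333.0 = 24242 J
q2 (heat water 0.0→63.1 °C): 72.8 × 4.14 × 63.1 = 19018 J
Total: 24242 + 19018 = 43260 J = 43.3 kJ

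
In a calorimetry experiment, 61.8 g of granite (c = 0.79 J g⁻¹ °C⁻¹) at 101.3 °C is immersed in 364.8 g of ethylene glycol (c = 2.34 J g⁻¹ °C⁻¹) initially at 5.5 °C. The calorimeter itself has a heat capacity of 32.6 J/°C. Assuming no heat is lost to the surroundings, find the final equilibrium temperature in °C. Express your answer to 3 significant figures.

T_f = 10.5 °C

Heat lost by granite = heat gained by ethylene glycol + calorimeter.
(61.8)(0.79)(101.3 − T) = [(364.8)(2.34) + 32.6](T − 5.5)
48.822 (101.3 − T) = 886.232 (T − 5.5)
4945.7 − 48.822 T = 886.232 T − 4874.3
9820.0 = 935.054 T
T = 10.50 °C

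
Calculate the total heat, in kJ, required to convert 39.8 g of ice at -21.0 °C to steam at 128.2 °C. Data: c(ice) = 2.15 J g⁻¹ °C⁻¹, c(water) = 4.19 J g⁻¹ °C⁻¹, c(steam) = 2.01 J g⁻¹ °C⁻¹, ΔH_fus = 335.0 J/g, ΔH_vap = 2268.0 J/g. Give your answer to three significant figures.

q1 (heat ice -21.0→0.0 °C): 39.8 × 2.15 × 21.0 = 1797 J
q2 (melt at 0 °C): 39.8 × 335.0 = 13333 J
q3 (heat water 0.0→100.0 °C): 39.8 × 4.19 × 100.0 = 16676 J
q4 (vaporize at 100 °C): 39.8 × 2268.0 = 90266 J
q5 (heat steam 100.0→128.2 °C): 39.8 × 2.01 × 28.2 = 2256 J
Total: 1797 + 13333 + 16676 + 90266 + 2256 = 124328 J = 124 kJ

q = 124 kJ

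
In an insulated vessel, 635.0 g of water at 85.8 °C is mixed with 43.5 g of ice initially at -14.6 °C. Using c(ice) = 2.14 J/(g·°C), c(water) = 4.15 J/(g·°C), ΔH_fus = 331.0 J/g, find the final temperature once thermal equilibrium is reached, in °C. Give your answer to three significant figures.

T_f = 74.7 °C

Heat to bring ice to 0 °C and melt it: q₁ = 43.5×2.14×14.6 + 43.5×331.0 = 15758 J
Heat the water can supply cooling to 0 °C: 635.0×4.15×85.8 = 226104 J > q₁, so all ice melts.
Energy balance: 635.0×4.15×(85.8 − T) = 15758 + 43.5×4.15×(T − 0)
2635.25(85.8 − T) = 15758 + 180.525 T
226104 − 15758 = 2815.775 T
T = 210346 / 2815.775 = 74.70 °C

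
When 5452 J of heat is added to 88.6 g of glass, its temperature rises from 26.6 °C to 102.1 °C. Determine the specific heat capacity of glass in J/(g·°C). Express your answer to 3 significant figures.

c = q / (m ΔT) = 5452 / (88.6 × 75.5)
c = 5452 / 6689.3 = 0.815 J/(g·°C)

c = 0.815 J/(g·°C)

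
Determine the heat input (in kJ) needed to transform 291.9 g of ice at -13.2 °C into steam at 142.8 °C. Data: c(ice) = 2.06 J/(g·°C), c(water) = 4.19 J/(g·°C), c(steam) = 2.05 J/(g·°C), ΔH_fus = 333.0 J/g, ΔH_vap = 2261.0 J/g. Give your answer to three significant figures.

q1 (heat ice -13.2→0.0 °C): 291.9 × 2.06 × 13.2 = 7937 J
q2 (melt at 0 °C): 291.9 × 333.0 = 97203 J
q3 (heat water 0.0→100.0 °C): 291.9 × 4.19 × 100.0 = 122306 J
q4 (vaporize at 100 °C): 291.9 × 2261.0 = 659986 J
q5 (heat steam 100.0→142.8 °C): 291.9 × 2.05 × 42.8 = 25611 J
Total: 7937 + 97203 + 122306 + 659986 + 25611 = 913043 J = 913 kJ

q = 913 kJ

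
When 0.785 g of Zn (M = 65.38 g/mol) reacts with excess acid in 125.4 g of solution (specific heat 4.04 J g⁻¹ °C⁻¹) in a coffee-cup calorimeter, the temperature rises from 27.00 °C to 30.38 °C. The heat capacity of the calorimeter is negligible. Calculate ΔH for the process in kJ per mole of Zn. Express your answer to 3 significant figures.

|ΔT| = |30.38 − 27.00| = 3.38 °C
|q_surr| = (125.4 × 4.04) × 3.38 = 506.616 × 3.38 = 1712 J
n(Zn) = 0.785 / 65.38 = 0.01201 mol
Temperature rose, so q_rxn = −|q_surr| = -1.712 kJ
ΔH = q_rxn / n = -142.5 kJ/mol

ΔH = -143 kJ/mol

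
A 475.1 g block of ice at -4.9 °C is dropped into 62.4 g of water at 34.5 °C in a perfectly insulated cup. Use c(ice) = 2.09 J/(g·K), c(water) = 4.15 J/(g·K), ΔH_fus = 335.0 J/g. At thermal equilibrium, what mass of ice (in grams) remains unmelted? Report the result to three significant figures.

m_ice remaining = 463 g

Heat to warm all ice to 0 °C: 475.1×2.09×4.9 = 4865.5 J
Heat released by water cooling to 0 °C: 62.4×4.15×34.5 = 8934.1 J
8934.1 J < 4865.5 + 475.1×335.0 = 164024.0 J, so not all ice melts; final T = 0 °C.
Heat left for melting: 8934.1 − 4865.5 = 4068.6 J
Mass melted = 4068.6 / 335.0 = 12.15 g
Ice remaining = 475.1 − 12.15 = 462.95 g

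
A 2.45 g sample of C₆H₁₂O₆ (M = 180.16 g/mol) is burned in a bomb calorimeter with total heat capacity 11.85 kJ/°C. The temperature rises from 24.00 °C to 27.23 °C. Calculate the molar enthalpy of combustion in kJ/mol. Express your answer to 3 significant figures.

ΔH = -2810 kJ/mol

ΔT = 27.23 − 24.00 = 3.23 °C
q_cal = C_cal × ΔT = 11.85 × 3.23 = 38.2755 kJ
n = 2.45 / 180.16 = 0.01360 mol
q_rxn = −q_cal = -38.2755 kJ
ΔH = -38.2755 / 0.01360 = -2814 kJ/mol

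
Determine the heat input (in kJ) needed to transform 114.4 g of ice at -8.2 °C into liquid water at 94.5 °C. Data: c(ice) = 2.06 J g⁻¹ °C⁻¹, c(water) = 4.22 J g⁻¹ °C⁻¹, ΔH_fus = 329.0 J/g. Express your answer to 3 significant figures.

q1 (heat ice -8.2→0.0 °C): 114.4 × 2.06 × 8.2 = 1932 J
q2 (melt at 0 °C): 114.4 × 329.0 = 37638 J
q3 (heat water 0.0→94.5 °C): 114.4 × 4.22 × 94.5 = 45622 J
Total: 1932 + 37638 + 45622 = 85192 J = 85.2 kJ

q = 85.2 kJ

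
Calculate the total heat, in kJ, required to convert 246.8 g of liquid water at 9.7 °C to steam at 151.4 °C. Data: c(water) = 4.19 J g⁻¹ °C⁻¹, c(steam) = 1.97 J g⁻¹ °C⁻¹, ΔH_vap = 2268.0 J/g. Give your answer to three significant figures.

q1 (heat water 9.7→100.0 °C): 246.8 × 4.19 × 90.3 = 93379 J
q2 (vaporize at 100 °C): 246.8 × 2268.0 = 559742 J
q3 (heat steam 100.0→151.4 °C): 246.8 × 1.97 × 51.4 = 24990 J
Total: 93379 + 559742 + 24990 = 678111 J = 678 kJ

q = 678 kJ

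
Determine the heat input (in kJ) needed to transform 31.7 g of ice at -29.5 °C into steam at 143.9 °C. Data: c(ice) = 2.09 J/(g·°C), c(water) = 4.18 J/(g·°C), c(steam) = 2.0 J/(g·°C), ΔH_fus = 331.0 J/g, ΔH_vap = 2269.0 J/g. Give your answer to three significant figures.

q1 (heat ice -29.5→0.0 °C): 31.7 × 2.09 × 29.5 = 1954 J
q2 (melt at 0 °C): 31.7 × 331.0 = 10493 J
q3 (heat water 0.0→100.0 °C): 31.7 × 4.18 × 100.0 = 13251 J
q4 (vaporize at 100 °C): 31.7 × 2269.0 = 71927 J
q5 (heat steam 100.0→143.9 °C): 31.7 × 2.0 × 43.9 = 2783 J
Total: 1954 + 10493 + 13251 + 71927 + 2783 = 100408 J = 100 kJ

q = 100 kJ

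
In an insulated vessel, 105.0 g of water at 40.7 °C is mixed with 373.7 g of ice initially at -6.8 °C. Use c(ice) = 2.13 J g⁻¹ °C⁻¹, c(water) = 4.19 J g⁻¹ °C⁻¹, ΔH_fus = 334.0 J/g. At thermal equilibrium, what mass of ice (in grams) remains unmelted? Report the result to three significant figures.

m_ice remaining = 336 g

Heat to warm all ice to 0 °C: 373.7×2.13×6.8 = 5412.7 J
Heat released by water cooling to 0 °C: 105.0×4.19×40.7 = 17906 J
17906 J < 5412.7 + 373.7×334.0 = 130228.5 J, so not all ice melts; final T = 0 °C.
Heat left for melting: 17906 − 5412.7 = 12493.3 J
Mass melted = 12493.3 / 334.0 = 37.41 g
Ice remaining = 373.7 − 37.41 = 336.29 g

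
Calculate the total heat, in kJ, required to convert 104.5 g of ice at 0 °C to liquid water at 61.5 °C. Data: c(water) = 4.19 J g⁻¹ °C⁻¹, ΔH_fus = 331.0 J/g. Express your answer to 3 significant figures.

q1 (melt at 0 °C): 104.5 × 331.0 = 34590 J
q2 (heat water 0.0→61.5 °C): 104.5 × 4.19 × 61.5 = 26928 J
Total: 34590 + 26928 = 61518 J = 61.5 kJ

q = 61.5 kJ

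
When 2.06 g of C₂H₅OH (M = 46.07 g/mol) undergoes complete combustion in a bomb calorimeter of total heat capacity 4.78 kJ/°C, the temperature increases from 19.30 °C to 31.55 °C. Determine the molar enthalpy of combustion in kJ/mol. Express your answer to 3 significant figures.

ΔH = -1310 kJ/mol

ΔT = 31.55 − 19.30 = 12.25 °C
q_cal = C_cal × ΔT = 4.78 × 12.25 = 58.555 kJ
n = 2.06 / 46.07 = 0.04471 mol
q_rxn = −q_cal = -58.555 kJ
ΔH = -58.555 / 0.04471 = -1310 kJ/mol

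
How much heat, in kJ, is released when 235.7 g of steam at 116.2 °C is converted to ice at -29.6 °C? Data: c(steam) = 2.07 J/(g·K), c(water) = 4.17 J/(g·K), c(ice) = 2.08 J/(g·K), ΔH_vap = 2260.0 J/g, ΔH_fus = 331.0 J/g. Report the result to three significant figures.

q = 731 kJ

q1 (cool steam 116.2→100 °C): 235.7 × 2.07 × 16.2 = 7904 J
q2 (condense at 100 °C): 235.7 × 2260.0 = 532682 J
q3 (cool water 100→0 °C): 235.7 × 4.17 × 100.0 = 98287 J
q4 (freeze at 0 °C): 235.7 × 331.0 = 78017 J
q5 (cool ice 0→-29.6 °C): 235.7 × 2.08 × 29.6 = 14512 J
Total: 7904 + 532682 + 98287 + 78017 + 14512 = 731402 J = 731 kJ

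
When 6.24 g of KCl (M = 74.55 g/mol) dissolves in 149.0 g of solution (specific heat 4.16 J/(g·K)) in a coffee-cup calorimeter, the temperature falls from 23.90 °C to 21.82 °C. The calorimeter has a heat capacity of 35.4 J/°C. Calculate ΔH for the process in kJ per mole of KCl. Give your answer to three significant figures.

ΔH = 16.3 kJ/mol

|ΔT| = |21.82 − 23.90| = 2.08 °C
|q_surr| = (149.0 × 4.16 + 35.4) × 2.08 = 655.24 × 2.08 = 1363 J
n(KCl) = 6.24 / 74.55 = 0.08370 mol
Temperature fell, so q_rxn = +|q_surr| = 1.363 kJ
ΔH = q_rxn / n = 16.28 kJ/mol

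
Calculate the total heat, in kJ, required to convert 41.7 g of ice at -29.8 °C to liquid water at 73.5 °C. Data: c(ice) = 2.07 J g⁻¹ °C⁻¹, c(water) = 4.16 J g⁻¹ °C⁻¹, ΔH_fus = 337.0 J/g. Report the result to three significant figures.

q = 29.4 kJ

q1 (heat ice -29.8→0.0 °C): 41.7 × 2.07 × 29.8 = 2572 J
q2 (melt at 0 °C): 41.7 × 337.0 = 14053 J
q3 (heat water 0.0→73.5 °C): 41.7 × 4.16 × 73.5 = 12750 J
Total: 2572 + 14053 + 12750 = 29375 J = 29.4 kJ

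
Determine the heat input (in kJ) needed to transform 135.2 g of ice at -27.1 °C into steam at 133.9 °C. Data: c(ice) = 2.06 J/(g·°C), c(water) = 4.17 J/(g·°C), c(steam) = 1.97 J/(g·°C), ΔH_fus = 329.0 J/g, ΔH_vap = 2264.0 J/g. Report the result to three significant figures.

q1 (heat ice -27.1→0.0 °C): 135.2 × 2.06 × 27.1 = 7548 J
q2 (melt at 0 °C): 135.2 × 329.0 = 44481 J
q3 (heat water 0.0→100.0 °C): 135.2 × 4.17 × 100.0 = 56378 J
q4 (vaporize at 100 °C): 135.2 × 2264.0 = 306093 J
q5 (heat steam 100.0→133.9 °C): 135.2 × 1.97 × 33.9 = 9029 J
Total: 7548 + 44481 + 56378 + 306093 + 9029 = 423529 J = 424 kJ

q = 424 kJ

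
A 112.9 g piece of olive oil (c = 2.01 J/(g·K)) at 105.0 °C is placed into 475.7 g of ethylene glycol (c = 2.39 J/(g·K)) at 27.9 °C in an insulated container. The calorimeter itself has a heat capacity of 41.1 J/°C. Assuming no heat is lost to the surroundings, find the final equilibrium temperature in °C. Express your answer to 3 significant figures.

Heat lost by olive oil = heat gained by ethylene glycol + calorimeter.
(112.9)(2.01)(105.0 − T) = [(475.7)(2.39) + 41.1](T − 27.9)
226.929 (105.0 − T) = 1178.023 (T − 27.9)
23828 − 226.929 T = 1178.023 T − 32867
56695 = 1404.952 T
T = 40.35 °C

T_f = 40.4 °C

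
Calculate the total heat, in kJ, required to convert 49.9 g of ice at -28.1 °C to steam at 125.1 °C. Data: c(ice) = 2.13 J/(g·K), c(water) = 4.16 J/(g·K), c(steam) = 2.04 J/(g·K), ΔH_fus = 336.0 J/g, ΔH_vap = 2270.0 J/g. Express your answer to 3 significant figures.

q1 (heat ice -28.1→0.0 °C): 49.9 × 2.13 × 28.1 = 2987 J
q2 (melt at 0 °C): 49.9 × 336.0 = 16766 J
q3 (heat water 0.0→100.0 °C): 49.9 × 4.16 × 100.0 = 20758 J
q4 (vaporize at 100 °C): 49.9 × 2270.0 = 113273 J
q5 (heat steam 100.0→125.1 °C): 49.9 × 2.04 × 25.1 = 2555 J
Total: 2987 + 16766 + 20758 + 113273 + 2555 = 156339 J = 156 kJ

q = 156 kJ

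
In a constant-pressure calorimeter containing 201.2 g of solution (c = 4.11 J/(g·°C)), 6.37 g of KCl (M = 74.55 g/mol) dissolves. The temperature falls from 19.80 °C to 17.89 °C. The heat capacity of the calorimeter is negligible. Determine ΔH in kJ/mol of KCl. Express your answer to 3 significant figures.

|ΔT| = |17.89 − 19.80| = 1.91 °C
|q_surr| = (201.2 × 4.11) × 1.91 = 826.932 × 1.91 = 1579 J
n(KCl) = 6.37 / 74.55 = 0.08545 mol
Temperature fell, so q_rxn = +|q_surr| = 1.579 kJ
ΔH = q_rxn / n = 18.48 kJ/mol

ΔH = 18.5 kJ/mol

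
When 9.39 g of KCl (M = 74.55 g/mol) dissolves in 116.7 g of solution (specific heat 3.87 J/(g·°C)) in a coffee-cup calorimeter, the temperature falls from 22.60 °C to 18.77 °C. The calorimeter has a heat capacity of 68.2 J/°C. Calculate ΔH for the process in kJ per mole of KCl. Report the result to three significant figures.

|ΔT| = |18.77 − 22.60| = 3.83 °C
|q_surr| = (116.7 × 3.87 + 68.2) × 3.83 = 519.829 × 3.83 = 1991 J
n(KCl) = 9.39 / 74.55 = 0.1260 mol
Temperature fell, so q_rxn = +|q_surr| = 1.991 kJ
ΔH = q_rxn / n = 15.80 kJ/mol

ΔH = 15.8 kJ/mol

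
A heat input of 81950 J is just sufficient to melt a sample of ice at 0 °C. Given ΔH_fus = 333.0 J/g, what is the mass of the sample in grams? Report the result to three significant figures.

m = 246 g

m = q / ΔH_fus = 81950 J / 333.0 J/g = 246 g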